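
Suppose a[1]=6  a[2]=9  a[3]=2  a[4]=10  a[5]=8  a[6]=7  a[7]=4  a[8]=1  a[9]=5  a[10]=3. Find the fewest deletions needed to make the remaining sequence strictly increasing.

7

Fewest deletions = n − (longest strictly increasing subsequence).
Patience tails:
6 → extends → [6]
9 → extends → [6, 9]
2 → replaces 6 → [2, 9]
10 → extends → [2, 9, 10]
8 → replaces 9 → [2, 8, 10]
7 → replaces 8 → [2, 7, 10]
4 → replaces 7 → [2, 4, 10]
1 → replaces 2 → [1, 4, 10]
5 → replaces 10 → [1, 4, 5]
3 → replaces 4 → [1, 3, 5]
Longest strictly increasing subsequence has length 3, so deletions = 10 − 3 = 7.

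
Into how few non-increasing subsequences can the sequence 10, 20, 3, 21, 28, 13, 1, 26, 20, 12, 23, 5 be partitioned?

4

The minimum number of non-increasing subsequences covering a sequence equals the length of its longest strictly increasing subsequence.
LIS length is 4 (e.g. 10, 20, 21, 28), so 4 piles are needed.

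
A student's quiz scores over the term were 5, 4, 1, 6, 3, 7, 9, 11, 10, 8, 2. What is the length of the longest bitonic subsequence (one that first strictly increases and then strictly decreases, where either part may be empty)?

inc[i] = longest strictly increasing subsequence ending at i; dec[i] = longest strictly decreasing subsequence starting at i:
i:      1  2  3  4  5  6  7  8  9 10 11
a[i]:   5  4  1  6  3  7  9 11 10  8  2
inc:    1  1  1  2  2  3  4  5  5  4  2
dec:    4  3  1  3  2  2  3  4  3  2  1
Best peak at i=8 (value 11): inc=5, dec=4, length 5+4−1 = 8.

8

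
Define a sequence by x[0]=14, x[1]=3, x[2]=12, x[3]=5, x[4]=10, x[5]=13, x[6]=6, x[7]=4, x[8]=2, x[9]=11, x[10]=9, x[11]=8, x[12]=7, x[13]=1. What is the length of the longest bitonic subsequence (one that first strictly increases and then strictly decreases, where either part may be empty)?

inc[i] = longest strictly increasing subsequence ending at i; dec[i] = longest strictly decreasing subsequence starting at i:
i:      0  1  2  3  4  5  6  7  8  9 10 11 12 13
x[i]:  14  3 12  5 10 13  6  4  2 11  9  8  7  1
inc:    1  1  2  2  3  4  3  2  1  4  4  4  4  1
dec:    7  3  6  4  5  6  4  3  2  5  4  3  2  1
Best peak at i=5 (value 13): inc=4, dec=6, length 4+6−1 = 9.

9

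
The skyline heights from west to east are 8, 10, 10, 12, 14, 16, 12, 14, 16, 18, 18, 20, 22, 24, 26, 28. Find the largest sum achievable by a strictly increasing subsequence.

Let S[i] be the best sum of a strictly increasing subsequence ending at i:
i:       1   2   3   4   5   6   7   8   9  10  11  12  13  14  15  16
a[i]:    8  10  10  12  14  16  12  14  16  18  18  20  22  24  26  28
S:       8  18  18  30  44  60  30  44  60  78  78  98 120 144 170 198
Maximum is 198 (e.g. 8 + 10 + 12 + 14 + 16 + 18 + 20 + 22 + 24 + 26 + 28).

198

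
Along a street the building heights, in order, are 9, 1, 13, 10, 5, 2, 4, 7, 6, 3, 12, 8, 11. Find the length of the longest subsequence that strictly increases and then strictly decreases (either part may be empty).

inc[i] = longest strictly increasing subsequence ending at i; dec[i] = longest strictly decreasing subsequence starting at i:
i:      1  2  3  4  5  6  7  8  9 10 11 12 13
a[i]:   9  1 13 10  5  2  4  7  6  3 12  8 11
inc:    1  1  2  2  2  2  3  4  4  3  5  5  6
dec:    4  1  5  4  3  1  2  3  2  1  2  1  1
Best peak at i=3 (value 13): inc=2, dec=5, length 2+5−1 = 6.

6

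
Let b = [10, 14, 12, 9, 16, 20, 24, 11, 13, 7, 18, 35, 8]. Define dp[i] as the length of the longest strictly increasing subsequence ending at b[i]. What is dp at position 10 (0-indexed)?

dp[i] = 1 + max{dp[j] : j<i, b[j]<b[i]} (or 1 if no such j):
i:      0  1  2  3  4  5  6  7  8  9 10 11 12
b[i]:  10 14 12  9 16 20 24 11 13  7 18 35  8
dp:     1  2  2  1  3  4  5  2  3  1  4  6  2
At index 10 the value is 4.

4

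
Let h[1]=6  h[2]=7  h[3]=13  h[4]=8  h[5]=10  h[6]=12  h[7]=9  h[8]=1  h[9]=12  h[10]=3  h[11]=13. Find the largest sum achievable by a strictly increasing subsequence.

Let S[i] be the best sum of a strictly increasing subsequence ending at i:
i:      1  2  3  4  5  6  7  8  9 10 11
h[i]:   6  7 13  8 10 12  9  1 12  3 13
S:      6 13 26 21 31 43 30  1 43  4 56
Maximum is 56 (e.g. 6 + 7 + 8 + 10 + 12 + 13).

56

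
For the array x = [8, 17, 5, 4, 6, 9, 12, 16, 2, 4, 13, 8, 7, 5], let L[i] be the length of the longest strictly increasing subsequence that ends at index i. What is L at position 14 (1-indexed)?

3

dp[i] = 1 + max{dp[j] : j<i, x[j]<x[i]} (or 1 if no such j):
i:      1  2  3  4  5  6  7  8  9 10 11 12 13 14
x[i]:   8 17  5  4  6  9 12 16  2  4 13  8  7  5
dp:     1  2  1  1  2  3  4  5  1  2  5  3  3  3
At index 14 the value is 3.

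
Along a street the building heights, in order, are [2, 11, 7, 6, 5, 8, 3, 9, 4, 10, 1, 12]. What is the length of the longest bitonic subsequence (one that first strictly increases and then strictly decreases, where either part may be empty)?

7

inc[i] = longest strictly increasing subsequence ending at i; dec[i] = longest strictly decreasing subsequence starting at i:
i:      1  2  3  4  5  6  7  8  9 10 11 12
a[i]:   2 11  7  6  5  8  3  9  4 10  1 12
inc:    1  2  2  2  2  3  2  4  3  5  1  6
dec:    2  6  5  4  3  3  2  3  2  2  1  1
Best peak at i=2 (value 11): inc=2, dec=6, length 2+6−1 = 7.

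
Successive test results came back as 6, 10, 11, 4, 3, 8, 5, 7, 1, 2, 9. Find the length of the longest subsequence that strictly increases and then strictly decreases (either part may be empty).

6

inc[i] = longest strictly increasing subsequence ending at i; dec[i] = longest strictly decreasing subsequence starting at i:
i:      1  2  3  4  5  6  7  8  9 10 11
a[i]:   6 10 11  4  3  8  5  7  1  2  9
inc:    1  2  3  1  1  2  2  3  1  2  4
dec:    4  4  4  3  2  3  2  2  1  1  1
Best peak at i=3 (value 11): inc=3, dec=4, length 3+4−1 = 6.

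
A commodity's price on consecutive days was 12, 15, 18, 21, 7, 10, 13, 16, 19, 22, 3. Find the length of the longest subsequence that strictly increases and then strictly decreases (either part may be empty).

7

inc[i] = longest strictly increasing subsequence ending at i; dec[i] = longest strictly decreasing subsequence starting at i:
i:      1  2  3  4  5  6  7  8  9 10 11
a[i]:  12 15 18 21  7 10 13 16 19 22  3
inc:    1  2  3  4  1  2  3  4  5  6  1
dec:    3  3  3  3  2  2  2  2  2  2  1
Best peak at i=10 (value 22): inc=6, dec=2, length 6+2−1 = 7.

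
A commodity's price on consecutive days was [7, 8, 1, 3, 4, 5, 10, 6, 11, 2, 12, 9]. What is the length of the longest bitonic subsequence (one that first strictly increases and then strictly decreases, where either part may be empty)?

inc[i] = longest strictly increasing subsequence ending at i; dec[i] = longest strictly decreasing subsequence starting at i:
i:      1  2  3  4  5  6  7  8  9 10 11 12
a[i]:   7  8  1  3  4  5 10  6 11  2 12  9
inc:    1  2  1  2  3  4  5  5  6  2  7  6
dec:    3  3  1  2  2  2  3  2  2  1  2  1
Best peak at i=11 (value 12): inc=7, dec=2, length 7+2−1 = 8.

8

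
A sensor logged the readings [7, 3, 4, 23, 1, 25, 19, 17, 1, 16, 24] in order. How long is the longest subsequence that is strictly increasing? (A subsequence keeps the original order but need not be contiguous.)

4

Track the smallest tail for each achievable length (strict):
7 → extends → [7]
3 → replaces 7 → [3]
4 → extends → [3, 4]
23 → extends → [3, 4, 23]
1 → replaces 3 → [1, 4, 23]
25 → extends → [1, 4, 23, 25]
19 → replaces 23 → [1, 4, 19, 25]
17 → replaces 19 → [1, 4, 17, 25]
1 → already a tail → [1, 4, 17, 25]
16 → replaces 17 → [1, 4, 16, 25]
24 → replaces 25 → [1, 4, 16, 24]
Four tails, so the longest strictly increasing subsequence has length 4 (e.g. 3, 4, 23, 25).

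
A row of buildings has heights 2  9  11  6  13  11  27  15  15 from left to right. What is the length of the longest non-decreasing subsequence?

6

Track the smallest tail for each achievable length (allowing ties):
2 → extends → [2]
9 → extends → [2, 9]
11 → extends → [2, 9, 11]
6 → replaces 9 → [2, 6, 11]
13 → extends → [2, 6, 11, 13]
11 → replaces 13 → [2, 6, 11, 11]
27 → extends → [2, 6, 11, 11, 27]
15 → replaces 27 → [2, 6, 11, 11, 15]
15 → extends → [2, 6, 11, 11, 15, 15]
Six tails, so the longest non-decreasing subsequence has length 6 (e.g. 2, 9, 11, 13, 15, 15).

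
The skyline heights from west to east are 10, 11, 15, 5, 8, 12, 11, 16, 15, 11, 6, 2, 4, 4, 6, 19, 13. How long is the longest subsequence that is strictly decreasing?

Let dp[i] be the longest strictly decreasing subsequence ending at i:
i:      1  2  3  4  5  6  7  8  9 10 11 12 13 14 15 16 17
a[i]:  10 11 15  5  8 12 11 16 15 11  6  2  4  4  6 19 13
dp:     1  1  1  2  2  2  3  1  2  3  4  5  5  5  4  1  3
Maximum is 5.

5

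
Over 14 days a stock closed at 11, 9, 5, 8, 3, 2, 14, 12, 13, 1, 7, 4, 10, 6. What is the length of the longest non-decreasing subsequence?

Let dp[i] be the length of the longest such subsequence ending at index i:
i:      1  2  3  4  5  6  7  8  9 10 11 12 13 14
a[i]:  11  9  5  8  3  2 14 12 13  1  7  4 10  6
dp:     1  1  1  2  1  1  3  3  4  1  2  2  3  3
Maximum dp value is 4.

4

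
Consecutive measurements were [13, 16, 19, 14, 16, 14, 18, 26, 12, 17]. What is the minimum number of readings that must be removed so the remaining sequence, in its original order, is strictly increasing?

5

Fewest deletions = n − (longest strictly increasing subsequence).
Patience tails:
13 → extends → [13]
16 → extends → [13, 16]
19 → extends → [13, 16, 19]
14 → replaces 16 → [13, 14, 19]
16 → replaces 19 → [13, 14, 16]
14 → already a tail → [13, 14, 16]
18 → extends → [13, 14, 16, 18]
26 → extends → [13, 14, 16, 18, 26]
12 → replaces 13 → [12, 14, 16, 18, 26]
17 → replaces 18 → [12, 14, 16, 17, 26]
Longest strictly increasing subsequence has length 5, so deletions = 10 − 5 = 5.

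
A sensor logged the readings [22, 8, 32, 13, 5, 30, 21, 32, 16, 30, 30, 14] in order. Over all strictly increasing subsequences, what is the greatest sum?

Let S[i] be the best sum of a strictly increasing subsequence ending at i:
i:      1  2  3  4  5  6  7  8  9 10 11 12
a[i]:  22  8 32 13  5 30 21 32 16 30 30 14
S:     22  8 54 21  5 52 42 84 37 72 72 35
Maximum is 84 (e.g. 22 + 30 + 32).

84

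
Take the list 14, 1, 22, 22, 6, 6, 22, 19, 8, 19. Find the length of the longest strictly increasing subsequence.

4

Track the smallest tail for each achievable length (strict):
14 → extends → [14]
1 → replaces 14 → [1]
22 → extends → [1, 22]
22 → already a tail → [1, 22]
6 → replaces 22 → [1, 6]
6 → already a tail → [1, 6]
22 → extends → [1, 6, 22]
19 → replaces 22 → [1, 6, 19]
8 → replaces 19 → [1, 6, 8]
19 → extends → [1, 6, 8, 19]
Four tails, so the longest strictly increasing subsequence has length 4 (e.g. 1, 6, 8, 19).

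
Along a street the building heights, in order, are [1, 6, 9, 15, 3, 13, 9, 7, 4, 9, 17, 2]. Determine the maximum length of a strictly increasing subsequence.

Let dp[i] be the length of the longest such subsequence ending at index i:
i:      1  2  3  4  5  6  7  8  9 10 11 12
a[i]:   1  6  9 15  3 13  9  7  4  9 17  2
dp:     1  2  3  4  2  4  3  3  3  4  5  2
Maximum dp value is 5.

5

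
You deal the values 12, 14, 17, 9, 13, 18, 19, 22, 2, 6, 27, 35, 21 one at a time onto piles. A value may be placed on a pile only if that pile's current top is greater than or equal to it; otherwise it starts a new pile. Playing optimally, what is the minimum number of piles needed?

8

Place each on the leftmost legal pile:
12 → new pile 1 (tops now [12])
14 → new pile 2 (tops now [12, 14])
17 → new pile 3 (tops now [12, 14, 17])
9 → pile 1 (tops now [9, 14, 17])
13 → pile 2 (tops now [9, 13, 17])
18 → new pile 4 (tops now [9, 13, 17, 18])
19 → new pile 5 (tops now [9, 13, 17, 18, 19])
22 → new pile 6 (tops now [9, 13, 17, 18, 19, 22])
2 → pile 1 (tops now [2, 13, 17, 18, 19, 22])
6 → pile 2 (tops now [2, 6, 17, 18, 19, 22])
27 → new pile 7 (tops now [2, 6, 17, 18, 19, 22, 27])
35 → new pile 8 (tops now [2, 6, 17, 18, 19, 22, 27, 35])
21 → pile 6 (tops now [2, 6, 17, 18, 19, 21, 27, 35])
Eight piles.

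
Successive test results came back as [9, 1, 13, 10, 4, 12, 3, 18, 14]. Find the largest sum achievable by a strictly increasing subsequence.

49

Let S[i] be the best sum of a strictly increasing subsequence ending at i:
i:      1  2  3  4  5  6  7  8  9
a[i]:   9  1 13 10  4 12  3 18 14
S:      9  1 22 19  5 31  4 49 45
Maximum is 49 (e.g. 9 + 10 + 12 + 18).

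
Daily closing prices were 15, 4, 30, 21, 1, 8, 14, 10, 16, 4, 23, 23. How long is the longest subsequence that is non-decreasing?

6

Track the smallest tail for each achievable length (allowing ties):
15 → extends → [15]
4 → replaces 15 → [4]
30 → extends → [4, 30]
21 → replaces 30 → [4, 21]
1 → replaces 4 → [1, 21]
8 → replaces 21 → [1, 8]
14 → extends → [1, 8, 14]
10 → replaces 14 → [1, 8, 10]
16 → extends → [1, 8, 10, 16]
4 → replaces 8 → [1, 4, 10, 16]
23 → extends → [1, 4, 10, 16, 23]
23 → extends → [1, 4, 10, 16, 23, 23]
Six tails, so the longest non-decreasing subsequence has length 6 (e.g. 4, 8, 14, 16, 23, 23).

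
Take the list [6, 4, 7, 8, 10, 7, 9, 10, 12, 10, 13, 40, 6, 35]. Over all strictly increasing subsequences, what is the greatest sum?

Let S[i] be the best sum of a strictly increasing subsequence ending at i:
i:       1   2   3   4   5   6   7   8   9  10  11  12  13  14
a[i]:    6   4   7   8  10   7   9  10  12  10  13  40   6  35
S:       6   4  13  21  31  13  30  40  52  40  65 105  10 100
Maximum is 105 (e.g. 6 + 7 + 8 + 9 + 10 + 12 + 13 + 40).

105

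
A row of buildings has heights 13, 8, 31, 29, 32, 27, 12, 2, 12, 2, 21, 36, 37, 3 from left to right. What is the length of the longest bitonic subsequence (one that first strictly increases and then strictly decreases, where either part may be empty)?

6

inc[i] = longest strictly increasing subsequence ending at i; dec[i] = longest strictly decreasing subsequence starting at i:
i:      1  2  3  4  5  6  7  8  9 10 11 12 13 14
a[i]:  13  8 31 29 32 27 12  2 12  2 21 36 37  3
inc:    1  1  2  2  3  2  2  1  2  1  3  4  5  2
dec:    3  2  5  4  4  3  2  1  2  1  2  2  2  1
Best peak at i=3 (value 31): inc=2, dec=5, length 2+5−1 = 6.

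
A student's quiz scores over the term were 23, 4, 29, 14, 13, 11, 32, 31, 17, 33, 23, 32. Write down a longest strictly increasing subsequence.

4, 14, 17, 23, 32

Patience tails give the LIS length; then backtrack through the dp parents:
23 → extends → [23]
4 → replaces 23 → [4]
29 → extends → [4, 29]
14 → replaces 29 → [4, 14]
13 → replaces 14 → [4, 13]
11 → replaces 13 → [4, 11]
32 → extends → [4, 11, 32]
31 → replaces 32 → [4, 11, 31]
17 → replaces 31 → [4, 11, 17]
33 → extends → [4, 11, 17, 33]
23 → replaces 33 → [4, 11, 17, 23]
32 → extends → [4, 11, 17, 23, 32]
Length 5; one witness is 4, 14, 17, 23, 32.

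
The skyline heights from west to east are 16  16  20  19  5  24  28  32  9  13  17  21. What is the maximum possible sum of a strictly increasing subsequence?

Let S[i] be the best sum of a strictly increasing subsequence ending at i:
i:       1   2   3   4   5   6   7   8   9  10  11  12
a[i]:   16  16  20  19   5  24  28  32   9  13  17  21
S:      16  16  36  35   5  60  88 120  14  27  44  65
Maximum is 120 (e.g. 16 + 20 + 24 + 28 + 32).

120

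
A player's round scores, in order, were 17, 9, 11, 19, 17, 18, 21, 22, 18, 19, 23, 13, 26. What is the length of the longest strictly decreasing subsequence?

3

Negate each value so 'decreasing' becomes 'increasing', then run patience tails on the negated sequence:
-17 → extends → [-17]
-9 → extends → [-17, -9]
-11 → replaces -9 → [-17, -11]
-19 → replaces -17 → [-19, -11]
-17 → replaces -11 → [-19, -17]
-18 → replaces -17 → [-19, -18]
-21 → replaces -19 → [-21, -18]
-22 → replaces -21 → [-22, -18]
-18 → already a tail → [-22, -18]
-19 → replaces -18 → [-22, -19]
-23 → replaces -22 → [-23, -19]
-13 → extends → [-23, -19, -13]
-26 → replaces -23 → [-26, -19, -13]
Three tails, so the longest strictly decreasing subsequence of the original has length 3.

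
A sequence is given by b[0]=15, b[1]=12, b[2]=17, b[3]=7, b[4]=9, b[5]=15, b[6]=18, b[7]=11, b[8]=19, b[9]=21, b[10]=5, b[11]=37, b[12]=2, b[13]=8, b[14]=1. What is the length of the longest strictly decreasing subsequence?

Negate each value so 'decreasing' becomes 'increasing', then run patience tails on the negated sequence:
-15 → extends → [-15]
-12 → extends → [-15, -12]
-17 → replaces -15 → [-17, -12]
-7 → extends → [-17, -12, -7]
-9 → replaces -7 → [-17, -12, -9]
-15 → replaces -12 → [-17, -15, -9]
-18 → replaces -17 → [-18, -15, -9]
-11 → replaces -9 → [-18, -15, -11]
-19 → replaces -18 → [-19, -15, -11]
-21 → replaces -19 → [-21, -15, -11]
-5 → extends → [-21, -15, -11, -5]
-37 → replaces -21 → [-37, -15, -11, -5]
-2 → extends → [-37, -15, -11, -5, -2]
-8 → replaces -5 → [-37, -15, -11, -8, -2]
-1 → extends → [-37, -15, -11, -8, -2, -1]
Six tails, so the longest strictly decreasing subsequence of the original has length 6.

6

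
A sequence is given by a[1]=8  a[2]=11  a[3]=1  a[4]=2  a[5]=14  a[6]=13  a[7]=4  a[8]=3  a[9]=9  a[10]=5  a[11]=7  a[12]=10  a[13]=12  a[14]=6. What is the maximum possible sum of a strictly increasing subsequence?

41

Let S[i] be the best sum of a strictly increasing subsequence ending at i:
i:      1  2  3  4  5  6  7  8  9 10 11 12 13 14
a[i]:   8 11  1  2 14 13  4  3  9  5  7 10 12  6
S:      8 19  1  3 33 32  7  6 17 12 19 29 41 18
Maximum is 41 (e.g. 1 + 2 + 4 + 5 + 7 + 10 + 12).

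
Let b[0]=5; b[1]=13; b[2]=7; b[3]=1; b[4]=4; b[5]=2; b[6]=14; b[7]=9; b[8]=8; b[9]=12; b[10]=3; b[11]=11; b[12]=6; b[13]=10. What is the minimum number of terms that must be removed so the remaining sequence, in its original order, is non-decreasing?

9

Fewest deletions = n − (longest non-decreasing subsequence).
i:      0  1  2  3  4  5  6  7  8  9 10 11 12 13
b[i]:   5 13  7  1  4  2 14  9  8 12  3 11  6 10
dp:     1  2  2  1  2  2  3  3  3  4  3  4  4  5
max dp = 5, so deletions = 14 − 5 = 9.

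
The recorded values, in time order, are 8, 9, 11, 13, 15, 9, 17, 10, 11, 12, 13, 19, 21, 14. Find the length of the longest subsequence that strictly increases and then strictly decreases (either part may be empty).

inc[i] = longest strictly increasing subsequence ending at i; dec[i] = longest strictly decreasing subsequence starting at i:
i:      1  2  3  4  5  6  7  8  9 10 11 12 13 14
a[i]:   8  9 11 13 15  9 17 10 11 12 13 19 21 14
inc:    1  2  3  4  5  2  6  3  4  5  6  7  8  7
dec:    1  1  2  2  2  1  2  1  1  1  1  2  2  1
Best peak at i=13 (value 21): inc=8, dec=2, length 8+2−1 = 9.

9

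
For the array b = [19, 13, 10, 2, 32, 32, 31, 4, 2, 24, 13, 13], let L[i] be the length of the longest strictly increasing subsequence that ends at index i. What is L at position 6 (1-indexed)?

2

dp[i] = 1 + max{dp[j] : j<i, b[j]<b[i]} (or 1 if no such j):
i:      1  2  3  4  5  6  7  8  9 10 11 12
b[i]:  19 13 10  2 32 32 31  4  2 24 13 13
dp:     1  1  1  1  2  2  2  2  1  3  3  3
At index 6 the value is 2.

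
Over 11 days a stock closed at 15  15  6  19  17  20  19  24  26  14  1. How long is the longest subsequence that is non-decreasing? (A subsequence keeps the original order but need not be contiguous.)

Track the smallest tail for each achievable length (allowing ties):
15 → extends → [15]
15 → extends → [15, 15]
6 → replaces 15 → [6, 15]
19 → extends → [6, 15, 19]
17 → replaces 19 → [6, 15, 17]
20 → extends → [6, 15, 17, 20]
19 → replaces 20 → [6, 15, 17, 19]
24 → extends → [6, 15, 17, 19, 24]
26 → extends → [6, 15, 17, 19, 24, 26]
14 → replaces 15 → [6, 14, 17, 19, 24, 26]
1 → replaces 6 → [1, 14, 17, 19, 24, 26]
Six tails, so the longest non-decreasing subsequence has length 6 (e.g. 15, 15, 19, 20, 24, 26).

6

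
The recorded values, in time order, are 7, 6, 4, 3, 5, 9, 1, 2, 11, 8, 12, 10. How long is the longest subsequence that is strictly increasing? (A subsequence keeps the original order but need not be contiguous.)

5

Track the smallest tail for each achievable length (strict):
7 → extends → [7]
6 → replaces 7 → [6]
4 → replaces 6 → [4]
3 → replaces 4 → [3]
5 → extends → [3, 5]
9 → extends → [3, 5, 9]
1 → replaces 3 → [1, 5, 9]
2 → replaces 5 → [1, 2, 9]
11 → extends → [1, 2, 9, 11]
8 → replaces 9 → [1, 2, 8, 11]
12 → extends → [1, 2, 8, 11, 12]
10 → replaces 11 → [1, 2, 8, 10, 12]
Five tails, so the longest strictly increasing subsequence has length 5 (e.g. 4, 5, 9, 11, 12).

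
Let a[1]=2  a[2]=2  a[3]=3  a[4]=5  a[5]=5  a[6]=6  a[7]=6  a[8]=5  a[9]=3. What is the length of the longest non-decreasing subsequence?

7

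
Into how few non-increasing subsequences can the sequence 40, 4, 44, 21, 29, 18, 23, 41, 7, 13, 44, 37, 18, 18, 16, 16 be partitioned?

5

Place each on the leftmost legal pile:
40 → new pile 1 (tops now [40])
4 → pile 1 (tops now [4])
44 → new pile 2 (tops now [4, 44])
21 → pile 2 (tops now [4, 21])
29 → new pile 3 (tops now [4, 21, 29])
18 → pile 2 (tops now [4, 18, 29])
23 → pile 3 (tops now [4, 18, 23])
41 → new pile 4 (tops now [4, 18, 23, 41])
7 → pile 2 (tops now [4, 7, 23, 41])
13 → pile 3 (tops now [4, 7, 13, 41])
44 → new pile 5 (tops now [4, 7, 13, 41, 44])
37 → pile 4 (tops now [4, 7, 13, 37, 44])
18 → pile 4 (tops now [4, 7, 13, 18, 44])
18 → pile 4 (tops now [4, 7, 13, 18, 44])
16 → pile 4 (tops now [4, 7, 13, 16, 44])
16 → pile 4 (tops now [4, 7, 13, 16, 44])
Five piles.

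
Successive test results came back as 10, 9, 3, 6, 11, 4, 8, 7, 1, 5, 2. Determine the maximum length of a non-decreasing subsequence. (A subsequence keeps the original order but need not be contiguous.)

Track the smallest tail for each achievable length (allowing ties):
10 → extends → [10]
9 → replaces 10 → [9]
3 → replaces 9 → [3]
6 → extends → [3, 6]
11 → extends → [3, 6, 11]
4 → replaces 6 → [3, 4, 11]
8 → replaces 11 → [3, 4, 8]
7 → replaces 8 → [3, 4, 7]
1 → replaces 3 → [1, 4, 7]
5 → replaces 7 → [1, 4, 5]
2 → replaces 4 → [1, 2, 5]
Three tails, so the longest non-decreasing subsequence has length 3 (e.g. 3, 6, 11).

3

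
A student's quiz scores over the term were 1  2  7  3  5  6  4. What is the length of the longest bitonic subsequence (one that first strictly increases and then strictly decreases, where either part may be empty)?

inc[i] = longest strictly increasing subsequence ending at i; dec[i] = longest strictly decreasing subsequence starting at i:
i:     1 2 3 4 5 6 7
a[i]:  1 2 7 3 5 6 4
inc:   1 2 3 3 4 5 4
dec:   1 1 3 1 2 2 1
Best peak at i=6 (value 6): inc=5, dec=2, length 5+2−1 = 6.

6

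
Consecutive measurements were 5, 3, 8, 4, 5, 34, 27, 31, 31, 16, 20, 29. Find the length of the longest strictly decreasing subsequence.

3

Negate each value so 'decreasing' becomes 'increasing', then run patience tails on the negated sequence:
-5 → extends → [-5]
-3 → extends → [-5, -3]
-8 → replaces -5 → [-8, -3]
-4 → replaces -3 → [-8, -4]
-5 → replaces -4 → [-8, -5]
-34 → replaces -8 → [-34, -5]
-27 → replaces -5 → [-34, -27]
-31 → replaces -27 → [-34, -31]
-31 → already a tail → [-34, -31]
-16 → extends → [-34, -31, -16]
-20 → replaces -16 → [-34, -31, -20]
-29 → replaces -20 → [-34, -31, -29]
Three tails, so the longest strictly decreasing subsequence of the original has length 3.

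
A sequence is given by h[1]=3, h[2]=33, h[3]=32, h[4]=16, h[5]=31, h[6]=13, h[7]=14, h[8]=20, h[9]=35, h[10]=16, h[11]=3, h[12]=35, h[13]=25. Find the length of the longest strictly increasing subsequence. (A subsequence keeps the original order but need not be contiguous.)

5

Track the smallest tail for each achievable length (strict):
3 → extends → [3]
33 → extends → [3, 33]
32 → replaces 33 → [3, 32]
16 → replaces 32 → [3, 16]
31 → extends → [3, 16, 31]
13 → replaces 16 → [3, 13, 31]
14 → replaces 31 → [3, 13, 14]
20 → extends → [3, 13, 14, 20]
35 → extends → [3, 13, 14, 20, 35]
16 → replaces 20 → [3, 13, 14, 16, 35]
3 → already a tail → [3, 13, 14, 16, 35]
35 → already a tail → [3, 13, 14, 16, 35]
25 → replaces 35 → [3, 13, 14, 16, 25]
Five tails, so the longest strictly increasing subsequence has length 5 (e.g. 3, 13, 14, 20, 35).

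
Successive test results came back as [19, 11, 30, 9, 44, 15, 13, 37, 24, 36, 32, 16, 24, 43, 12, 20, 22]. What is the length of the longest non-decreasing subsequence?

5

Track the smallest tail for each achievable length (allowing ties):
19 → extends → [19]
11 → replaces 19 → [11]
30 → extends → [11, 30]
9 → replaces 11 → [9, 30]
44 → extends → [9, 30, 44]
15 → replaces 30 → [9, 15, 44]
13 → replaces 15 → [9, 13, 44]
37 → replaces 44 → [9, 13, 37]
24 → replaces 37 → [9, 13, 24]
36 → extends → [9, 13, 24, 36]
32 → replaces 36 → [9, 13, 24, 32]
16 → replaces 24 → [9, 13, 16, 32]
24 → replaces 32 → [9, 13, 16, 24]
43 → extends → [9, 13, 16, 24, 43]
12 → replaces 13 → [9, 12, 16, 24, 43]
20 → replaces 24 → [9, 12, 16, 20, 43]
22 → replaces 43 → [9, 12, 16, 20, 22]
Five tails, so the longest non-decreasing subsequence has length 5 (e.g. 11, 15, 24, 36, 43).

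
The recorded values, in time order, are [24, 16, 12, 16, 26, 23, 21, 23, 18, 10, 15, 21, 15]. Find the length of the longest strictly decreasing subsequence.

5

Let dp[i] be the longest strictly decreasing subsequence ending at i:
i:      1  2  3  4  5  6  7  8  9 10 11 12 13
a[i]:  24 16 12 16 26 23 21 23 18 10 15 21 15
dp:     1  2  3  2  1  2  3  2  4  5  5  3  5
Maximum is 5.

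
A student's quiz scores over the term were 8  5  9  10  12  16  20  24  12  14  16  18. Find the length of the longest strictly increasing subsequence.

Track the smallest tail for each achievable length (strict):
8 → extends → [8]
5 → replaces 8 → [5]
9 → extends → [5, 9]
10 → extends → [5, 9, 10]
12 → extends → [5, 9, 10, 12]
16 → extends → [5, 9, 10, 12, 16]
20 → extends → [5, 9, 10, 12, 16, 20]
24 → extends → [5, 9, 10, 12, 16, 20, 24]
12 → already a tail → [5, 9, 10, 12, 16, 20, 24]
14 → replaces 16 → [5, 9, 10, 12, 14, 20, 24]
16 → replaces 20 → [5, 9, 10, 12, 14, 16, 24]
18 → replaces 24 → [5, 9, 10, 12, 14, 16, 18]
Seven tails, so the longest strictly increasing subsequence has length 7 (e.g. 8, 9, 10, 12, 16, 20, 24).

7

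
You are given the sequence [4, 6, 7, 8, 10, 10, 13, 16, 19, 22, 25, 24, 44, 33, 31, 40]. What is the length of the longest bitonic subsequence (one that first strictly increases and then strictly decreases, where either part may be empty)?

inc[i] = longest strictly increasing subsequence ending at i; dec[i] = longest strictly decreasing subsequence starting at i:
i:      1  2  3  4  5  6  7  8  9 10 11 12 13 14 15 16
a[i]:   4  6  7  8 10 10 13 16 19 22 25 24 44 33 31 40
inc:    1  2  3  4  5  5  6  7  8  9 10 10 11 11 11 12
dec:    1  1  1  1  1  1  1  1  1  1  2  1  3  2  1  1
Best peak at i=13 (value 44): inc=11, dec=3, length 11+3−1 = 13.

13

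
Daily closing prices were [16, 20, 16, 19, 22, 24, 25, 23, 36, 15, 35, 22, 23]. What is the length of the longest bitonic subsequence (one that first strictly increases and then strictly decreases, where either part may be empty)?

8

inc[i] = longest strictly increasing subsequence ending at i; dec[i] = longest strictly decreasing subsequence starting at i:
i:      1  2  3  4  5  6  7  8  9 10 11 12 13
a[i]:  16 20 16 19 22 24 25 23 36 15 35 22 23
inc:    1  2  1  2  3  4  5  4  6  1  6  3  4
dec:    2  3  2  2  2  3  3  2  3  1  2  1  1
Best peak at i=9 (value 36): inc=6, dec=3, length 6+3−1 = 8.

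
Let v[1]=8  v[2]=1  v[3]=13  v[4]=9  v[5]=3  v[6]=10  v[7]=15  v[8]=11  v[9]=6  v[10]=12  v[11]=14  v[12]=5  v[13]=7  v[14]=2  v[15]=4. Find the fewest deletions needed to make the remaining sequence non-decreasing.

Fewest deletions = n − (longest non-decreasing subsequence).
i:      1  2  3  4  5  6  7  8  9 10 11 12 13 14 15
v[i]:   8  1 13  9  3 10 15 11  6 12 14  5  7  2  4
dp:     1  1  2  2  2  3  4  4  3  5  6  3  4  2  3
max dp = 6, so deletions = 15 − 6 = 9.

9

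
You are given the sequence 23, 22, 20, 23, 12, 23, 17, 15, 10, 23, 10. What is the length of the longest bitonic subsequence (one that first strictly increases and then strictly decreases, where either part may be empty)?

inc[i] = longest strictly increasing subsequence ending at i; dec[i] = longest strictly decreasing subsequence starting at i:
i:      1  2  3  4  5  6  7  8  9 10 11
a[i]:  23 22 20 23 12 23 17 15 10 23 10
inc:    1  1  1  2  1  2  2  2  1  3  1
dec:    6  5  4  4  2  4  3  2  1  2  1
Best peak at i=1 (value 23): inc=1, dec=6, length 1+6−1 = 6.

6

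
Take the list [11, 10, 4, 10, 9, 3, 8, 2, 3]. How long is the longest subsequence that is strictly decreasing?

Negate each value so 'decreasing' becomes 'increasing', then run patience tails on the negated sequence:
-11 → extends → [-11]
-10 → extends → [-11, -10]
-4 → extends → [-11, -10, -4]
-10 → already a tail → [-11, -10, -4]
-9 → replaces -4 → [-11, -10, -9]
-3 → extends → [-11, -10, -9, -3]
-8 → replaces -3 → [-11, -10, -9, -8]
-2 → extends → [-11, -10, -9, -8, -2]
-3 → replaces -2 → [-11, -10, -9, -8, -3]
Five tails, so the longest strictly decreasing subsequence of the original has length 5.

5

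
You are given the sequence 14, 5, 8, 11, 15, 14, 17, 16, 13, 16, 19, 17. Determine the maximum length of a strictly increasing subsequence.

6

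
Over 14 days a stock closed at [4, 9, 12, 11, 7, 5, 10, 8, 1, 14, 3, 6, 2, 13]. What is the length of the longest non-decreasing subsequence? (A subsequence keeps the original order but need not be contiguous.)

4

Track the smallest tail for each achievable length (allowing ties):
4 → extends → [4]
9 → extends → [4, 9]
12 → extends → [4, 9, 12]
11 → replaces 12 → [4, 9, 11]
7 → replaces 9 → [4, 7, 11]
5 → replaces 7 → [4, 5, 11]
10 → replaces 11 → [4, 5, 10]
8 → replaces 10 → [4, 5, 8]
1 → replaces 4 → [1, 5, 8]
14 → extends → [1, 5, 8, 14]
3 → replaces 5 → [1, 3, 8, 14]
6 → replaces 8 → [1, 3, 6, 14]
2 → replaces 3 → [1, 2, 6, 14]
13 → replaces 14 → [1, 2, 6, 13]
Four tails, so the longest non-decreasing subsequence has length 4 (e.g. 4, 9, 12, 14).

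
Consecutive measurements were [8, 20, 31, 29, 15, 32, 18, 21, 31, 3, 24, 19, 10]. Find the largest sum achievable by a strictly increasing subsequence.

93

Let S[i] be the best sum of a strictly increasing subsequence ending at i:
i:      1  2  3  4  5  6  7  8  9 10 11 12 13
a[i]:   8 20 31 29 15 32 18 21 31  3 24 19 10
S:      8 28 59 57 23 91 41 62 93  3 86 60 18
Maximum is 93 (e.g. 8 + 15 + 18 + 21 + 31).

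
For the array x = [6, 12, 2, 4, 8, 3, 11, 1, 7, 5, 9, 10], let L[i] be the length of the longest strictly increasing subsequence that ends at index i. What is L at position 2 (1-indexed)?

dp[i] = 1 + max{dp[j] : j<i, x[j]<x[i]} (or 1 if no such j):
i:      1  2  3  4  5  6  7  8  9 10 11 12
x[i]:   6 12  2  4  8  3 11  1  7  5  9 10
dp:     1  2  1  2  3  2  4  1  3  3  4  5
At index 2 the value is 2.

2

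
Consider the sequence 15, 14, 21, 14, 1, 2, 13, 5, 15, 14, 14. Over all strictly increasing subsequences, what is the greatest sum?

Let S[i] be the best sum of a strictly increasing subsequence ending at i:
i:      1  2  3  4  5  6  7  8  9 10 11
a[i]:  15 14 21 14  1  2 13  5 15 14 14
S:     15 14 36 14  1  3 16  8 31 30 30
Maximum is 36 (e.g. 15 + 21).

36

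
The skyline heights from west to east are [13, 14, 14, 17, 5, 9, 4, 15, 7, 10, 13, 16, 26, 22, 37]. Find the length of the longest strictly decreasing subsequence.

Negate each value so 'decreasing' becomes 'increasing', then run patience tails on the negated sequence:
-13 → extends → [-13]
-14 → replaces -13 → [-14]
-14 → already a tail → [-14]
-17 → replaces -14 → [-17]
-5 → extends → [-17, -5]
-9 → replaces -5 → [-17, -9]
-4 → extends → [-17, -9, -4]
-15 → replaces -9 → [-17, -15, -4]
-7 → replaces -4 → [-17, -15, -7]
-10 → replaces -7 → [-17, -15, -10]
-13 → replaces -10 → [-17, -15, -13]
-16 → replaces -15 → [-17, -16, -13]
-26 → replaces -17 → [-26, -16, -13]
-22 → replaces -16 → [-26, -22, -13]
-37 → replaces -26 → [-37, -22, -13]
Three tails, so the longest strictly decreasing subsequence of the original has length 3.

3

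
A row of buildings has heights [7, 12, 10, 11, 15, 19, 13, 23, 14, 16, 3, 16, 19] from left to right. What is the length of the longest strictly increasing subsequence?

Track the smallest tail for each achievable length (strict):
7 → extends → [7]
12 → extends → [7, 12]
10 → replaces 12 → [7, 10]
11 → extends → [7, 10, 11]
15 → extends → [7, 10, 11, 15]
19 → extends → [7, 10, 11, 15, 19]
13 → replaces 15 → [7, 10, 11, 13, 19]
23 → extends → [7, 10, 11, 13, 19, 23]
14 → replaces 19 → [7, 10, 11, 13, 14, 23]
16 → replaces 23 → [7, 10, 11, 13, 14, 16]
3 → replaces 7 → [3, 10, 11, 13, 14, 16]
16 → already a tail → [3, 10, 11, 13, 14, 16]
19 → extends → [3, 10, 11, 13, 14, 16, 19]
Seven tails, so the longest strictly increasing subsequence has length 7 (e.g. 7, 10, 11, 13, 14, 16, 19).

7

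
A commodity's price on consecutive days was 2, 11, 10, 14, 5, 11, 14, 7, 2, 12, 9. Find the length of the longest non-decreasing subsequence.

4

Let dp[i] be the length of the longest such subsequence ending at index i:
i:      1  2  3  4  5  6  7  8  9 10 11
a[i]:   2 11 10 14  5 11 14  7  2 12  9
dp:     1  2  2  3  2  3  4  3  2  4  4
Maximum dp value is 4.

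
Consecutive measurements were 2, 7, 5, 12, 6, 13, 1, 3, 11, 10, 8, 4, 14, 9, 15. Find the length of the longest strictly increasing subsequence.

Let dp[i] be the length of the longest such subsequence ending at index i:
i:      1  2  3  4  5  6  7  8  9 10 11 12 13 14 15
a[i]:   2  7  5 12  6 13  1  3 11 10  8  4 14  9 15
dp:     1  2  2  3  3  4  1  2  4  4  4  3  5  5  6
Maximum dp value is 6.

6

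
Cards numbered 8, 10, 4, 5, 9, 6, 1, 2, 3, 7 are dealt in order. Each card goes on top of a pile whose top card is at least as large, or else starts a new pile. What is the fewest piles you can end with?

4

The minimum number of non-increasing subsequences covering a sequence equals the length of its longest strictly increasing subsequence.
LIS length is 4 (e.g. 4, 5, 6, 7), so 4 piles are needed.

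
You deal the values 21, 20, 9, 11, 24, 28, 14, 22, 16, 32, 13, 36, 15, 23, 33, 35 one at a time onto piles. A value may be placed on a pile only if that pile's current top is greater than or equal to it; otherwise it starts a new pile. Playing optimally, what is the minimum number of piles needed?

7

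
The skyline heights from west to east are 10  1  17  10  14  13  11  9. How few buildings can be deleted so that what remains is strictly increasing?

Fewest deletions = n − (longest strictly increasing subsequence).
Patience tails:
10 → extends → [10]
1 → replaces 10 → [1]
17 → extends → [1, 17]
10 → replaces 17 → [1, 10]
14 → extends → [1, 10, 14]
13 → replaces 14 → [1, 10, 13]
11 → replaces 13 → [1, 10, 11]
9 → replaces 10 → [1, 9, 11]
Longest strictly increasing subsequence has length 3, so deletions = 8 − 3 = 5.

5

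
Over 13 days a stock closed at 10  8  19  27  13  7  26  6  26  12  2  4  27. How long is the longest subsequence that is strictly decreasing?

5

Negate each value so 'decreasing' becomes 'increasing', then run patience tails on the negated sequence:
-10 → extends → [-10]
-8 → extends → [-10, -8]
-19 → replaces -10 → [-19, -8]
-27 → replaces -19 → [-27, -8]
-13 → replaces -8 → [-27, -13]
-7 → extends → [-27, -13, -7]
-26 → replaces -13 → [-27, -26, -7]
-6 → extends → [-27, -26, -7, -6]
-26 → already a tail → [-27, -26, -7, -6]
-12 → replaces -7 → [-27, -26, -12, -6]
-2 → extends → [-27, -26, -12, -6, -2]
-4 → replaces -2 → [-27, -26, -12, -6, -4]
-27 → already a tail → [-27, -26, -12, -6, -4]
Five tails, so the longest strictly decreasing subsequence of the original has length 5.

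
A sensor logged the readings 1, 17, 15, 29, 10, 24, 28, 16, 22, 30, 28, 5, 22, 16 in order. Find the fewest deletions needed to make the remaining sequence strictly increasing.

9

Fewest deletions = n − (longest strictly increasing subsequence).
Patience tails:
1 → extends → [1]
17 → extends → [1, 17]
15 → replaces 17 → [1, 15]
29 → extends → [1, 15, 29]
10 → replaces 15 → [1, 10, 29]
24 → replaces 29 → [1, 10, 24]
28 → extends → [1, 10, 24, 28]
16 → replaces 24 → [1, 10, 16, 28]
22 → replaces 28 → [1, 10, 16, 22]
30 → extends → [1, 10, 16, 22, 30]
28 → replaces 30 → [1, 10, 16, 22, 28]
5 → replaces 10 → [1, 5, 16, 22, 28]
22 → already a tail → [1, 5, 16, 22, 28]
16 → already a tail → [1, 5, 16, 22, 28]
Longest strictly increasing subsequence has length 5, so deletions = 14 − 5 = 9.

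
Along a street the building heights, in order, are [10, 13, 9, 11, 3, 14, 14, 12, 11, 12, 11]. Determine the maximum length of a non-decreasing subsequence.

4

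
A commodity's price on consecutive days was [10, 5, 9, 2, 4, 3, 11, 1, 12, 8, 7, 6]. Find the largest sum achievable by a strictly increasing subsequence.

37

Let S[i] be the best sum of a strictly increasing subsequence ending at i:
i:      1  2  3  4  5  6  7  8  9 10 11 12
a[i]:  10  5  9  2  4  3 11  1 12  8  7  6
S:     10  5 14  2  6  5 25  1 37 14 13 12
Maximum is 37 (e.g. 5 + 9 + 11 + 12).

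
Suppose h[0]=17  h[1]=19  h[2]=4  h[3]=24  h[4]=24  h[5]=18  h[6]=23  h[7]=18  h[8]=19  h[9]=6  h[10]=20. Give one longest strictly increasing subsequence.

Patience tails give the LIS length; then backtrack through the dp parents:
17 → extends → [17]
19 → extends → [17, 19]
4 → replaces 17 → [4, 19]
24 → extends → [4, 19, 24]
24 → already a tail → [4, 19, 24]
18 → replaces 19 → [4, 18, 24]
23 → replaces 24 → [4, 18, 23]
18 → already a tail → [4, 18, 23]
19 → replaces 23 → [4, 18, 19]
6 → replaces 18 → [4, 6, 19]
20 → extends → [4, 6, 19, 20]
Length 4; one witness is 17, 18, 19, 20.

17, 18, 19, 20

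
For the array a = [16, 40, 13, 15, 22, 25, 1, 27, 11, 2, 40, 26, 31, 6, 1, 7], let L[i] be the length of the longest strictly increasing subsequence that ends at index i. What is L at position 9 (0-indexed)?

dp[i] = 1 + max{dp[j] : j<i, a[j]<a[i]} (or 1 if no such j):
i:      0  1  2  3  4  5  6  7  8  9 10 11 12 13 14 15
a[i]:  16 40 13 15 22 25  1 27 11  2 40 26 31  6  1  7
dp:     1  2  1  2  3  4  1  5  2  2  6  5  6  3  1  4
At index 9 the value is 2.

2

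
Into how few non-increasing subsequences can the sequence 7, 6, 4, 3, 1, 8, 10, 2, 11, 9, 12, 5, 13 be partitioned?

The minimum number of non-increasing subsequences covering a sequence equals the length of its longest strictly increasing subsequence.
LIS length is 6 (e.g. 7, 8, 10, 11, 12, 13), so 6 piles are needed.

6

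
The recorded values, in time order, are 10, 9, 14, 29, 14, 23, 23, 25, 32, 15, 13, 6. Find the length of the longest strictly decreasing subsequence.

Negate each value so 'decreasing' becomes 'increasing', then run patience tails on the negated sequence:
-10 → extends → [-10]
-9 → extends → [-10, -9]
-14 → replaces -10 → [-14, -9]
-29 → replaces -14 → [-29, -9]
-14 → replaces -9 → [-29, -14]
-23 → replaces -14 → [-29, -23]
-23 → already a tail → [-29, -23]
-25 → replaces -23 → [-29, -25]
-32 → replaces -29 → [-32, -25]
-15 → extends → [-32, -25, -15]
-13 → extends → [-32, -25, -15, -13]
-6 → extends → [-32, -25, -15, -13, -6]
Five tails, so the longest strictly decreasing subsequence of the original has length 5.

5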